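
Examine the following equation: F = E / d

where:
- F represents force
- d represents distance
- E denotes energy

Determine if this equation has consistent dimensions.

Yes

F (force) has dimensions [L M T^-2].
d (distance) has dimensions [L].
E (energy) has dimensions [L^2 M T^-2].

Left side: [L M T^-2]
Right side: [L M T^-2]

Both sides have the same dimensions, so the equation is dimensionally consistent.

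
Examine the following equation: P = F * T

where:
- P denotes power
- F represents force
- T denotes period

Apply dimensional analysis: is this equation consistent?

No

P (power) has dimensions [L^2 M T^-3].
F (force) has dimensions [L M T^-2].
T (period) has dimensions [T].

Left side: [L^2 M T^-3]
Right side: [L M T^-1]

The two sides have different dimensions, so the equation is NOT dimensionally consistent.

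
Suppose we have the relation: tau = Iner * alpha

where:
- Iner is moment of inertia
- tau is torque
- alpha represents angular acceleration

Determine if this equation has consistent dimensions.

Yes

Iner (moment of inertia) has dimensions [L^2 M].
tau (torque) has dimensions [L^2 M T^-2].
alpha (angular acceleration) has dimensions [T^-2].

Left side: [L^2 M T^-2]
Right side: [L^2 M T^-2]

Both sides have the same dimensions, so the equation is dimensionally consistent.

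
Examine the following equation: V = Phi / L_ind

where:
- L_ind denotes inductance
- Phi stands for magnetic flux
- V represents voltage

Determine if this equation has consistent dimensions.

No

L_ind (inductance) has dimensions [I^-2 L^2 M T^-2].
Phi (magnetic flux) has dimensions [I^-1 L^2 M T^-2].
V (voltage) has dimensions [I^-1 L^2 M T^-3].

Left side: [I^-1 L^2 M T^-3]
Right side: [I]

The two sides have different dimensions, so the equation is NOT dimensionally consistent.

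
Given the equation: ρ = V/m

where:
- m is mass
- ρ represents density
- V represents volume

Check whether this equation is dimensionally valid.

No

m (mass) has dimensions [M].
ρ (density) has dimensions [L^-3 M].
V (volume) has dimensions [L^3].

Left side: [L^-3 M]
Right side: [L^3 M^-1]

The two sides have different dimensions, so the equation is NOT dimensionally consistent.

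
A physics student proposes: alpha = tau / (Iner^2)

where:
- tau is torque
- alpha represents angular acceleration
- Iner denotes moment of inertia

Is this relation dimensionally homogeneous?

No

tau (torque) has dimensions [L^2 M T^-2].
alpha (angular acceleration) has dimensions [T^-2].
Iner (moment of inertia) has dimensions [L^2 M].

Left side: [T^-2]
Right side: [L^-2 M^-1 T^-2]

The two sides have different dimensions, so the equation is NOT dimensionally consistent.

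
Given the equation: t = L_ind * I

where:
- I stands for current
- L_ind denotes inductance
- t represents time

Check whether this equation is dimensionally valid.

No

I (current) has dimensions [I].
L_ind (inductance) has dimensions [I^-2 L^2 M T^-2].
t (time) has dimensions [T].

Left side: [T]
Right side: [I^-1 L^2 M T^-2]

The two sides have different dimensions, so the equation is NOT dimensionally consistent.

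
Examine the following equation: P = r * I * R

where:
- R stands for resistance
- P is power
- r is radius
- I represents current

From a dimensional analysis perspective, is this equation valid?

No

R (resistance) has dimensions [I^-2 L^2 M T^-3].
P (power) has dimensions [L^2 M T^-3].
r (radius) has dimensions [L].
I (current) has dimensions [I].

Left side: [L^2 M T^-3]
Right side: [I^-1 L^3 M T^-3]

The two sides have different dimensions, so the equation is NOT dimensionally consistent.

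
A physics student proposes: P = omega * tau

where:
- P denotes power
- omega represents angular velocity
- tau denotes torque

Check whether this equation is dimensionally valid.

Yes

P (power) has dimensions [L^2 M T^-3].
omega (angular velocity) has dimensions [T^-1].
tau (torque) has dimensions [L^2 M T^-2].

Left side: [L^2 M T^-3]
Right side: [L^2 M T^-3]

Both sides have the same dimensions, so the equation is dimensionally consistent.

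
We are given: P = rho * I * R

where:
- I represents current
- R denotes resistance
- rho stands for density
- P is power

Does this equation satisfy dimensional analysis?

No

I (current) has dimensions [I].
R (resistance) has dimensions [I^-2 L^2 M T^-3].
rho (density) has dimensions [L^-3 M].
P (power) has dimensions [L^2 M T^-3].

Left side: [L^2 M T^-3]
Right side: [I^-1 L^-1 M^2 T^-3]

The two sides have different dimensions, so the equation is NOT dimensionally consistent.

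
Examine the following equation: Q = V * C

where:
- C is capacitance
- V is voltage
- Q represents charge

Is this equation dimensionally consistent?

Yes

C (capacitance) has dimensions [I^2 L^-2 M^-1 T^4].
V (voltage) has dimensions [I^-1 L^2 M T^-3].
Q (charge) has dimensions [I T].

Left side: [I T]
Right side: [I T]

Both sides have the same dimensions, so the equation is dimensionally consistent.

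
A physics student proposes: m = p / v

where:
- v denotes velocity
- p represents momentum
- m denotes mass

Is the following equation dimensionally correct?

Yes

v (velocity) has dimensions [L T^-1].
p (momentum) has dimensions [L M T^-1].
m (mass) has dimensions [M].

Left side: [M]
Right side: [M]

Both sides have the same dimensions, so the equation is dimensionally consistent.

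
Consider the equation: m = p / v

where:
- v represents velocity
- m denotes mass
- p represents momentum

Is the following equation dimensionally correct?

Yes

v (velocity) has dimensions [L T^-1].
m (mass) has dimensions [M].
p (momentum) has dimensions [L M T^-1].

Left side: [M]
Right side: [M]

Both sides have the same dimensions, so the equation is dimensionally consistent.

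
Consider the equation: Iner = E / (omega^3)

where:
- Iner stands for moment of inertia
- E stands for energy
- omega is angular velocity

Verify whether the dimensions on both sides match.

No

Iner (moment of inertia) has dimensions [L^2 M].
E (energy) has dimensions [L^2 M T^-2].
omega (angular velocity) has dimensions [T^-1].

Left side: [L^2 M]
Right side: [L^2 M T]

The two sides have different dimensions, so the equation is NOT dimensionally consistent.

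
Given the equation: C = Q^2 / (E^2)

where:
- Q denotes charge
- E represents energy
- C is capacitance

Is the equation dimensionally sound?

No

Q (charge) has dimensions [I T].
E (energy) has dimensions [L^2 M T^-2].
C (capacitance) has dimensions [I^2 L^-2 M^-1 T^4].

Left side: [I^2 L^-2 M^-1 T^4]
Right side: [I^2 L^-4 M^-2 T^6]

The two sides have different dimensions, so the equation is NOT dimensionally consistent.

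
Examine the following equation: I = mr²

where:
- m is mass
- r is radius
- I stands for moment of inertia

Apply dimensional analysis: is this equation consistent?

Yes

m (mass) has dimensions [M].
r (radius) has dimensions [L].
I (moment of inertia) has dimensions [L^2 M].

Left side: [L^2 M]
Right side: [L^2 M]

Both sides have the same dimensions, so the equation is dimensionally consistent.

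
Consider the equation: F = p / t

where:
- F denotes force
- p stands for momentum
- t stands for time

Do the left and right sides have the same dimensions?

Yes

F (force) has dimensions [L M T^-2].
p (momentum) has dimensions [L M T^-1].
t (time) has dimensions [T].

Left side: [L M T^-2]
Right side: [L M T^-2]

Both sides have the same dimensions, so the equation is dimensionally consistent.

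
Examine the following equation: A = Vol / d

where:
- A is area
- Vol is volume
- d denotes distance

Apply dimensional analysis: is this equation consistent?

Yes

A (area) has dimensions [L^2].
Vol (volume) has dimensions [L^3].
d (distance) has dimensions [L].

Left side: [L^2]
Right side: [L^2]

Both sides have the same dimensions, so the equation is dimensionally consistent.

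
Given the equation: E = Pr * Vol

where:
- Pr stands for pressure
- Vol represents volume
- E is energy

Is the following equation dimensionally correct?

Yes

Pr (pressure) has dimensions [L^-1 M T^-2].
Vol (volume) has dimensions [L^3].
E (energy) has dimensions [L^2 M T^-2].

Left side: [L^2 M T^-2]
Right side: [L^2 M T^-2]

Both sides have the same dimensions, so the equation is dimensionally consistent.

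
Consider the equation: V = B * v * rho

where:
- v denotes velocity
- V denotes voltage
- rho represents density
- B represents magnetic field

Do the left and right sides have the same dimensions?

No

v (velocity) has dimensions [L T^-1].
V (voltage) has dimensions [I^-1 L^2 M T^-3].
rho (density) has dimensions [L^-3 M].
B (magnetic field) has dimensions [I^-1 M T^-2].

Left side: [I^-1 L^2 M T^-3]
Right side: [I^-1 L^-2 M^2 T^-3]

The two sides have different dimensions, so the equation is NOT dimensionally consistent.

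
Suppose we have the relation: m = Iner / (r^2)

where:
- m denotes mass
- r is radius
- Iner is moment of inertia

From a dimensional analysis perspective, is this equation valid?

Yes

m (mass) has dimensions [M].
r (radius) has dimensions [L].
Iner (moment of inertia) has dimensions [L^2 M].

Left side: [M]
Right side: [M]

Both sides have the same dimensions, so the equation is dimensionally consistent.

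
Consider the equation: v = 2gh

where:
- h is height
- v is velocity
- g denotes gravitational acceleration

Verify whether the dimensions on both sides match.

No

h (height) has dimensions [L].
v (velocity) has dimensions [L T^-1].
g (gravitational acceleration) has dimensions [L T^-2].

Left side: [L T^-1]
Right side: [L^2 T^-2]

The two sides have different dimensions, so the equation is NOT dimensionally consistent.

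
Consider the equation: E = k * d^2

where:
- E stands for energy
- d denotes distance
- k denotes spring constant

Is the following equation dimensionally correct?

Yes

E (energy) has dimensions [L^2 M T^-2].
d (distance) has dimensions [L].
k (spring constant) has dimensions [M T^-2].

Left side: [L^2 M T^-2]
Right side: [L^2 M T^-2]

Both sides have the same dimensions, so the equation is dimensionally consistent.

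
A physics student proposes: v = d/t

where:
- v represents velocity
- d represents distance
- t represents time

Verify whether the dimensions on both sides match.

Yes

v (velocity) has dimensions [L T^-1].
d (distance) has dimensions [L].
t (time) has dimensions [T].

Left side: [L T^-1]
Right side: [L T^-1]

Both sides have the same dimensions, so the equation is dimensionally consistent.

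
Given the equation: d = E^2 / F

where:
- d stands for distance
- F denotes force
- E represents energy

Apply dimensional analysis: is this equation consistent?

No

d (distance) has dimensions [L].
F (force) has dimensions [L M T^-2].
E (energy) has dimensions [L^2 M T^-2].

Left side: [L]
Right side: [L^3 M T^-2]

The two sides have different dimensions, so the equation is NOT dimensionally consistent.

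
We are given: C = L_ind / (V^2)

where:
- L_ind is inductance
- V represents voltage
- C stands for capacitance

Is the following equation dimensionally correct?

No

L_ind (inductance) has dimensions [I^-2 L^2 M T^-2].
V (voltage) has dimensions [I^-1 L^2 M T^-3].
C (capacitance) has dimensions [I^2 L^-2 M^-1 T^4].

Left side: [I^2 L^-2 M^-1 T^4]
Right side: [L^-2 M^-1 T^4]

The two sides have different dimensions, so the equation is NOT dimensionally consistent.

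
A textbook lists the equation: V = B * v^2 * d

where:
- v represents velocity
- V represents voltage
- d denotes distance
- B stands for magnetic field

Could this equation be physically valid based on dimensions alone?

No

v (velocity) has dimensions [L T^-1].
V (voltage) has dimensions [I^-1 L^2 M T^-3].
d (distance) has dimensions [L].
B (magnetic field) has dimensions [I^-1 M T^-2].

Left side: [I^-1 L^2 M T^-3]
Right side: [I^-1 L^3 M T^-4]

The two sides have different dimensions, so the equation is NOT dimensionally consistent.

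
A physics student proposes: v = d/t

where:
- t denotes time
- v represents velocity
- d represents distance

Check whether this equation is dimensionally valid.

Yes

t (time) has dimensions [T].
v (velocity) has dimensions [L T^-1].
d (distance) has dimensions [L].

Left side: [L T^-1]
Right side: [L T^-1]

Both sides have the same dimensions, so the equation is dimensionally consistent.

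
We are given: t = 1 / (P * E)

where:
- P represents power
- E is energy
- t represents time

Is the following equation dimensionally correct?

No

P (power) has dimensions [L^2 M T^-3].
E (energy) has dimensions [L^2 M T^-2].
t (time) has dimensions [T].

Left side: [T]
Right side: [L^-4 M^-2 T^5]

The two sides have different dimensions, so the equation is NOT dimensionally consistent.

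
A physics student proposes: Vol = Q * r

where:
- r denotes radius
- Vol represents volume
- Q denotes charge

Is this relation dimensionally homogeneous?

No

r (radius) has dimensions [L].
Vol (volume) has dimensions [L^3].
Q (charge) has dimensions [I T].

Left side: [L^3]
Right side: [I L T]

The two sides have different dimensions, so the equation is NOT dimensionally consistent.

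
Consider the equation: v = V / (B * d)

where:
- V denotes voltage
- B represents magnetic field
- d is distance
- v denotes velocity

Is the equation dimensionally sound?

Yes

V (voltage) has dimensions [I^-1 L^2 M T^-3].
B (magnetic field) has dimensions [I^-1 M T^-2].
d (distance) has dimensions [L].
v (velocity) has dimensions [L T^-1].

Left side: [L T^-1]
Right side: [L T^-1]

Both sides have the same dimensions, so the equation is dimensionally consistent.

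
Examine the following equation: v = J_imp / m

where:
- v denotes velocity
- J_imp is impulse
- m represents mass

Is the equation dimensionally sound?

Yes

v (velocity) has dimensions [L T^-1].
J_imp (impulse) has dimensions [L M T^-1].
m (mass) has dimensions [M].

Left side: [L T^-1]
Right side: [L T^-1]

Both sides have the same dimensions, so the equation is dimensionally consistent.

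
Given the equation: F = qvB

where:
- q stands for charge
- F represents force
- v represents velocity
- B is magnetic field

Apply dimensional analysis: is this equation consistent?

Yes

q (charge) has dimensions [I T].
F (force) has dimensions [L M T^-2].
v (velocity) has dimensions [L T^-1].
B (magnetic field) has dimensions [I^-1 M T^-2].

Left side: [L M T^-2]
Right side: [L M T^-2]

Both sides have the same dimensions, so the equation is dimensionally consistent.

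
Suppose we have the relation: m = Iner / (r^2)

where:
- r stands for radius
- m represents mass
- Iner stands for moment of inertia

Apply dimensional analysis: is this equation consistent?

Yes

r (radius) has dimensions [L].
m (mass) has dimensions [M].
Iner (moment of inertia) has dimensions [L^2 M].

Left side: [M]
Right side: [M]

Both sides have the same dimensions, so the equation is dimensionally consistent.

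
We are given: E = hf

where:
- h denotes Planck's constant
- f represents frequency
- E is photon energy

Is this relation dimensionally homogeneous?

Yes

h (Planck's constant) has dimensions [L^2 M T^-1].
f (frequency) has dimensions [T^-1].
E (photon energy) has dimensions [L^2 M T^-2].

Left side: [L^2 M T^-2]
Right side: [L^2 M T^-2]

Both sides have the same dimensions, so the equation is dimensionally consistent.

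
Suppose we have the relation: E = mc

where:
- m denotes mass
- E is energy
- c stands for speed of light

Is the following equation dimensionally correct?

No

m (mass) has dimensions [M].
E (energy) has dimensions [L^2 M T^-2].
c (speed of light) has dimensions [L T^-1].

Left side: [L^2 M T^-2]
Right side: [L M T^-1]

The two sides have different dimensions, so the equation is NOT dimensionally consistent.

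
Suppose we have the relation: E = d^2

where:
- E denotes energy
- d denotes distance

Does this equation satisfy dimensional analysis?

No

E (energy) has dimensions [L^2 M T^-2].
d (distance) has dimensions [L].

Left side: [L^2 M T^-2]
Right side: [L^2]

The two sides have different dimensions, so the equation is NOT dimensionally consistent.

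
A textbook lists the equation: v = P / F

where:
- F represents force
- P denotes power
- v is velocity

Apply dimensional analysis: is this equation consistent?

Yes

F (force) has dimensions [L M T^-2].
P (power) has dimensions [L^2 M T^-3].
v (velocity) has dimensions [L T^-1].

Left side: [L T^-1]
Right side: [L T^-1]

Both sides have the same dimensions, so the equation is dimensionally consistent.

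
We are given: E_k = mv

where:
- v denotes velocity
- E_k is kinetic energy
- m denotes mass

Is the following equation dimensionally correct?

No

v (velocity) has dimensions [L T^-1].
E_k (kinetic energy) has dimensions [L^2 M T^-2].
m (mass) has dimensions [M].

Left side: [L^2 M T^-2]
Right side: [L M T^-1]

The two sides have different dimensions, so the equation is NOT dimensionally consistent.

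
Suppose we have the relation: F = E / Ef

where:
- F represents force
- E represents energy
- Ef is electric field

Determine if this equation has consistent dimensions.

No

F (force) has dimensions [L M T^-2].
E (energy) has dimensions [L^2 M T^-2].
Ef (electric field) has dimensions [I^-1 L M T^-3].

Left side: [L M T^-2]
Right side: [I L T]

The two sides have different dimensions, so the equation is NOT dimensionally consistent.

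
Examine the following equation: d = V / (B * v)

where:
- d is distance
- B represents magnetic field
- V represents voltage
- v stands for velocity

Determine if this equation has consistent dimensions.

Yes

d (distance) has dimensions [L].
B (magnetic field) has dimensions [I^-1 M T^-2].
V (voltage) has dimensions [I^-1 L^2 M T^-3].
v (velocity) has dimensions [L T^-1].

Left side: [L]
Right side: [L]

Both sides have the same dimensions, so the equation is dimensionally consistent.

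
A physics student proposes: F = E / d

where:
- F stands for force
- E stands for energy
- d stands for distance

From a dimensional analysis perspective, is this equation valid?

Yes

F (force) has dimensions [L M T^-2].
E (energy) has dimensions [L^2 M T^-2].
d (distance) has dimensions [L].

Left side: [L M T^-2]
Right side: [L M T^-2]

Both sides have the same dimensions, so the equation is dimensionally consistent.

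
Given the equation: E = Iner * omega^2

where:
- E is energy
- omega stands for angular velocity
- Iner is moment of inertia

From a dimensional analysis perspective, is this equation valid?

Yes

E (energy) has dimensions [L^2 M T^-2].
omega (angular velocity) has dimensions [T^-1].
Iner (moment of inertia) has dimensions [L^2 M].

Left side: [L^2 M T^-2]
Right side: [L^2 M T^-2]

Both sides have the same dimensions, so the equation is dimensionally consistent.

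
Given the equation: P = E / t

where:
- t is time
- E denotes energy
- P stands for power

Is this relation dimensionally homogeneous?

Yes

t (time) has dimensions [T].
E (energy) has dimensions [L^2 M T^-2].
P (power) has dimensions [L^2 M T^-3].

Left side: [L^2 M T^-3]
Right side: [L^2 M T^-3]

Both sides have the same dimensions, so the equation is dimensionally consistent.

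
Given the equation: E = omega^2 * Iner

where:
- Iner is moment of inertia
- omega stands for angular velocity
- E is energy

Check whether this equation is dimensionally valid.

Yes

Iner (moment of inertia) has dimensions [L^2 M].
omega (angular velocity) has dimensions [T^-1].
E (energy) has dimensions [L^2 M T^-2].

Left side: [L^2 M T^-2]
Right side: [L^2 M T^-2]

Both sides have the same dimensions, so the equation is dimensionally consistent.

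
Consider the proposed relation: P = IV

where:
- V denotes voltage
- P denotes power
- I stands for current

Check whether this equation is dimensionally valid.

Yes

V (voltage) has dimensions [I^-1 L^2 M T^-3].
P (power) has dimensions [L^2 M T^-3].
I (current) has dimensions [I].

Left side: [L^2 M T^-3]
Right side: [L^2 M T^-3]

Both sides have the same dimensions, so the equation is dimensionally consistent.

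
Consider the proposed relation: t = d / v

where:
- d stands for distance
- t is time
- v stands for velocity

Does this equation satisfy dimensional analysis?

Yes

d (distance) has dimensions [L].
t (time) has dimensions [T].
v (velocity) has dimensions [L T^-1].

Left side: [T]
Right side: [T]

Both sides have the same dimensions, so the equation is dimensionally consistent.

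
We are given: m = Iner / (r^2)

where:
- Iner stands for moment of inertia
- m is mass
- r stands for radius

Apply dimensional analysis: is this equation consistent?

Yes

Iner (moment of inertia) has dimensions [L^2 M].
m (mass) has dimensions [M].
r (radius) has dimensions [L].

Left side: [M]
Right side: [M]

Both sides have the same dimensions, so the equation is dimensionally consistent.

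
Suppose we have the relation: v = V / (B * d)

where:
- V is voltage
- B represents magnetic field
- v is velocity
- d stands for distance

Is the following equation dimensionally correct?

Yes

V (voltage) has dimensions [I^-1 L^2 M T^-3].
B (magnetic field) has dimensions [I^-1 M T^-2].
v (velocity) has dimensions [L T^-1].
d (distance) has dimensions [L].

Left side: [L T^-1]
Right side: [L T^-1]

Both sides have the same dimensions, so the equation is dimensionally consistent.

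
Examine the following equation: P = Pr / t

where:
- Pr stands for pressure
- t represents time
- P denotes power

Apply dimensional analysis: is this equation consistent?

No

Pr (pressure) has dimensions [L^-1 M T^-2].
t (time) has dimensions [T].
P (power) has dimensions [L^2 M T^-3].

Left side: [L^2 M T^-3]
Right side: [L^-1 M T^-3]

The two sides have different dimensions, so the equation is NOT dimensionally consistent.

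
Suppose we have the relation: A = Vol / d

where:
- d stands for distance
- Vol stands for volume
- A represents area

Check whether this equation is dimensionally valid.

Yes

d (distance) has dimensions [L].
Vol (volume) has dimensions [L^3].
A (area) has dimensions [L^2].

Left side: [L^2]
Right side: [L^2]

Both sides have the same dimensions, so the equation is dimensionally consistent.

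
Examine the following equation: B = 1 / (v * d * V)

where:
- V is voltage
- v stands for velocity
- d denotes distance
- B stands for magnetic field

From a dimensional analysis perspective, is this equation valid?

No

V (voltage) has dimensions [I^-1 L^2 M T^-3].
v (velocity) has dimensions [L T^-1].
d (distance) has dimensions [L].
B (magnetic field) has dimensions [I^-1 M T^-2].

Left side: [I^-1 M T^-2]
Right side: [I L^-4 M^-1 T^4]

The two sides have different dimensions, so the equation is NOT dimensionally consistent.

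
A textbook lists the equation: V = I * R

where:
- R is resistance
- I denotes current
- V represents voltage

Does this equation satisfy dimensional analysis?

Yes

R (resistance) has dimensions [I^-2 L^2 M T^-3].
I (current) has dimensions [I].
V (voltage) has dimensions [I^-1 L^2 M T^-3].

Left side: [I^-1 L^2 M T^-3]
Right side: [I^-1 L^2 M T^-3]

Both sides have the same dimensions, so the equation is dimensionally consistent.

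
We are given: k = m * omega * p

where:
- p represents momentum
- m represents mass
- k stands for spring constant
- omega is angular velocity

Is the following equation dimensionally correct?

No

p (momentum) has dimensions [L M T^-1].
m (mass) has dimensions [M].
k (spring constant) has dimensions [M T^-2].
omega (angular velocity) has dimensions [T^-1].

Left side: [M T^-2]
Right side: [L M^2 T^-2]

The two sides have different dimensions, so the equation is NOT dimensionally consistent.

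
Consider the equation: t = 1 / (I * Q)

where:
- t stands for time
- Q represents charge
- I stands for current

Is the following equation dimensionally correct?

No

t (time) has dimensions [T].
Q (charge) has dimensions [I T].
I (current) has dimensions [I].

Left side: [T]
Right side: [I^-2 T^-1]

The two sides have different dimensions, so the equation is NOT dimensionally consistent.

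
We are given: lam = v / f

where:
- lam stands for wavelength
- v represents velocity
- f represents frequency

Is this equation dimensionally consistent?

Yes

lam (wavelength) has dimensions [L].
v (velocity) has dimensions [L T^-1].
f (frequency) has dimensions [T^-1].

Left side: [L]
Right side: [L]

Both sides have the same dimensions, so the equation is dimensionally consistent.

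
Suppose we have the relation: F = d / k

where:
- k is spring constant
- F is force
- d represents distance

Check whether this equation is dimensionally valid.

No

k (spring constant) has dimensions [M T^-2].
F (force) has dimensions [L M T^-2].
d (distance) has dimensions [L].

Left side: [L M T^-2]
Right side: [L M^-1 T^2]

The two sides have different dimensions, so the equation is NOT dimensionally consistent.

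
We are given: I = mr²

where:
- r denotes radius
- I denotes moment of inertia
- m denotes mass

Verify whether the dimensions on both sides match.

Yes

r (radius) has dimensions [L].
I (moment of inertia) has dimensions [L^2 M].
m (mass) has dimensions [M].

Left side: [L^2 M]
Right side: [L^2 M]

Both sides have the same dimensions, so the equation is dimensionally consistent.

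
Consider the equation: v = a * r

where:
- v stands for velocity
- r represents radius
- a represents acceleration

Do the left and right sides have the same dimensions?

No

v (velocity) has dimensions [L T^-1].
r (radius) has dimensions [L].
a (acceleration) has dimensions [L T^-2].

Left side: [L T^-1]
Right side: [L^2 T^-2]

The two sides have different dimensions, so the equation is NOT dimensionally consistent.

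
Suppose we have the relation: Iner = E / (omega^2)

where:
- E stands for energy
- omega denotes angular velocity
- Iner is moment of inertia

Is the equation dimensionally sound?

Yes

E (energy) has dimensions [L^2 M T^-2].
omega (angular velocity) has dimensions [T^-1].
Iner (moment of inertia) has dimensions [L^2 M].

Left side: [L^2 M]
Right side: [L^2 M]

Both sides have the same dimensions, so the equation is dimensionally consistent.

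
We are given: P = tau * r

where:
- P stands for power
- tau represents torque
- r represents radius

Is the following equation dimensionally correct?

No

P (power) has dimensions [L^2 M T^-3].
tau (torque) has dimensions [L^2 M T^-2].
r (radius) has dimensions [L].

Left side: [L^2 M T^-3]
Right side: [L^3 M T^-2]

The two sides have different dimensions, so the equation is NOT dimensionally consistent.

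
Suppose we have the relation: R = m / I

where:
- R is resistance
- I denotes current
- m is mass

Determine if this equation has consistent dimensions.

No

R (resistance) has dimensions [I^-2 L^2 M T^-3].
I (current) has dimensions [I].
m (mass) has dimensions [M].

Left side: [I^-2 L^2 M T^-3]
Right side: [I^-1 M]

The two sides have different dimensions, so the equation is NOT dimensionally consistent.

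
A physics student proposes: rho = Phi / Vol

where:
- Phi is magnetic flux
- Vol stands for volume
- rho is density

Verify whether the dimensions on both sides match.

No

Phi (magnetic flux) has dimensions [I^-1 L^2 M T^-2].
Vol (volume) has dimensions [L^3].
rho (density) has dimensions [L^-3 M].

Left side: [L^-3 M]
Right side: [I^-1 L^-1 M T^-2]

The two sides have different dimensions, so the equation is NOT dimensionally consistent.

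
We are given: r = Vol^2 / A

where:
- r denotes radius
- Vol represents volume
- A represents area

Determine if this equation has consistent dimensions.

No

r (radius) has dimensions [L].
Vol (volume) has dimensions [L^3].
A (area) has dimensions [L^2].

Left side: [L]
Right side: [L^4]

The two sides have different dimensions, so the equation is NOT dimensionally consistent.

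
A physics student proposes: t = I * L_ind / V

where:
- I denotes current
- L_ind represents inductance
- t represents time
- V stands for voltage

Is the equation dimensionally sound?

Yes

I (current) has dimensions [I].
L_ind (inductance) has dimensions [I^-2 L^2 M T^-2].
t (time) has dimensions [T].
V (voltage) has dimensions [I^-1 L^2 M T^-3].

Left side: [T]
Right side: [T]

Both sides have the same dimensions, so the equation is dimensionally consistent.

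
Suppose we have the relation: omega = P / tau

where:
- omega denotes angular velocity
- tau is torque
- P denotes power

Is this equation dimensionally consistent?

Yes

omega (angular velocity) has dimensions [T^-1].
tau (torque) has dimensions [L^2 M T^-2].
P (power) has dimensions [L^2 M T^-3].

Left side: [T^-1]
Right side: [T^-1]

Both sides have the same dimensions, so the equation is dimensionally consistent.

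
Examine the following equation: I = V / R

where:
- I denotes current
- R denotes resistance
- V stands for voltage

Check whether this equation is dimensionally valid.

Yes

I (current) has dimensions [I].
R (resistance) has dimensions [I^-2 L^2 M T^-3].
V (voltage) has dimensions [I^-1 L^2 M T^-3].

Left side: [I]
Right side: [I]

Both sides have the same dimensions, so the equation is dimensionally consistent.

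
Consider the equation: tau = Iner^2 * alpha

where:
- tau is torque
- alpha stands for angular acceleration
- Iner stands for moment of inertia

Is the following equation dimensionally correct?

No

tau (torque) has dimensions [L^2 M T^-2].
alpha (angular acceleration) has dimensions [T^-2].
Iner (moment of inertia) has dimensions [L^2 M].

Left side: [L^2 M T^-2]
Right side: [L^4 M^2 T^-2]

The two sides have different dimensions, so the equation is NOT dimensionally consistent.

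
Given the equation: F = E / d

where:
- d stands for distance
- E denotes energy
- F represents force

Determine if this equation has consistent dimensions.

Yes

d (distance) has dimensions [L].
E (energy) has dimensions [L^2 M T^-2].
F (force) has dimensions [L M T^-2].

Left side: [L M T^-2]
Right side: [L M T^-2]

Both sides have the same dimensions, so the equation is dimensionally consistent.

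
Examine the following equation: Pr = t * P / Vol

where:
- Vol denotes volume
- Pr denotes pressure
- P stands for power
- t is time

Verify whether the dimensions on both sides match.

Yes

Vol (volume) has dimensions [L^3].
Pr (pressure) has dimensions [L^-1 M T^-2].
P (power) has dimensions [L^2 M T^-3].
t (time) has dimensions [T].

Left side: [L^-1 M T^-2]
Right side: [L^-1 M T^-2]

Both sides have the same dimensions, so the equation is dimensionally consistent.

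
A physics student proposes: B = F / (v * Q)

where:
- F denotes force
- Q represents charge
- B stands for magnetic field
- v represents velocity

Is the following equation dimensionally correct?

Yes

F (force) has dimensions [L M T^-2].
Q (charge) has dimensions [I T].
B (magnetic field) has dimensions [I^-1 M T^-2].
v (velocity) has dimensions [L T^-1].

Left side: [I^-1 M T^-2]
Right side: [I^-1 M T^-2]

Both sides have the same dimensions, so the equation is dimensionally consistent.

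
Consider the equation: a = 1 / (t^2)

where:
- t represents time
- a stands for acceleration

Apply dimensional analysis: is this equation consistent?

No

t (time) has dimensions [T].
a (acceleration) has dimensions [L T^-2].

Left side: [L T^-2]
Right side: [T^-2]

The two sides have different dimensions, so the equation is NOT dimensionally consistent.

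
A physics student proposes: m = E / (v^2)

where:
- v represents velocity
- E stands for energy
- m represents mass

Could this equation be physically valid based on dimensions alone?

Yes

v (velocity) has dimensions [L T^-1].
E (energy) has dimensions [L^2 M T^-2].
m (mass) has dimensions [M].

Left side: [M]
Right side: [M]

Both sides have the same dimensions, so the equation is dimensionally consistent.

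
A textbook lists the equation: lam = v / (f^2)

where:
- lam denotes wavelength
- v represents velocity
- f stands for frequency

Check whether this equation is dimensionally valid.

No

lam (wavelength) has dimensions [L].
v (velocity) has dimensions [L T^-1].
f (frequency) has dimensions [T^-1].

Left side: [L]
Right side: [L T]

The two sides have different dimensions, so the equation is NOT dimensionally consistent.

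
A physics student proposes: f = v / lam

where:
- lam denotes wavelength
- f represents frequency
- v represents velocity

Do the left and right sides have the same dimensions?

Yes

lam (wavelength) has dimensions [L].
f (frequency) has dimensions [T^-1].
v (velocity) has dimensions [L T^-1].

Left side: [T^-1]
Right side: [T^-1]

Both sides have the same dimensions, so the equation is dimensionally consistent.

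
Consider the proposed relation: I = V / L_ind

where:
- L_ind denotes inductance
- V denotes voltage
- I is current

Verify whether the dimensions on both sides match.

No

L_ind (inductance) has dimensions [I^-2 L^2 M T^-2].
V (voltage) has dimensions [I^-1 L^2 M T^-3].
I (current) has dimensions [I].

Left side: [I]
Right side: [I T^-1]

The two sides have different dimensions, so the equation is NOT dimensionally consistent.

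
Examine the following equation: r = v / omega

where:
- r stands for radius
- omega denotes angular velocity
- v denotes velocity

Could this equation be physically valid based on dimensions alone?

Yes

r (radius) has dimensions [L].
omega (angular velocity) has dimensions [T^-1].
v (velocity) has dimensions [L T^-1].

Left side: [L]
Right side: [L]

Both sides have the same dimensions, so the equation is dimensionally consistent.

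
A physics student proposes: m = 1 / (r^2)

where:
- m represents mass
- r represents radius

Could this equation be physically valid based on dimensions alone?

No

m (mass) has dimensions [M].
r (radius) has dimensions [L].

Left side: [M]
Right side: [L^-2]

The two sides have different dimensions, so the equation is NOT dimensionally consistent.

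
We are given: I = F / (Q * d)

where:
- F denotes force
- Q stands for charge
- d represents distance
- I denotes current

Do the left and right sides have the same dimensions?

No

F (force) has dimensions [L M T^-2].
Q (charge) has dimensions [I T].
d (distance) has dimensions [L].
I (current) has dimensions [I].

Left side: [I]
Right side: [I^-1 M T^-3]

The two sides have different dimensions, so the equation is NOT dimensionally consistent.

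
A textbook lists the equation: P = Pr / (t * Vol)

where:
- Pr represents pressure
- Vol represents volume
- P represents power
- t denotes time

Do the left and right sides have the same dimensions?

No

Pr (pressure) has dimensions [L^-1 M T^-2].
Vol (volume) has dimensions [L^3].
P (power) has dimensions [L^2 M T^-3].
t (time) has dimensions [T].

Left side: [L^2 M T^-3]
Right side: [L^-4 M T^-3]

The two sides have different dimensions, so the equation is NOT dimensionally consistent.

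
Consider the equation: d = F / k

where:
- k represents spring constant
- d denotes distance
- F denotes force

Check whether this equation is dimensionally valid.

Yes

k (spring constant) has dimensions [M T^-2].
d (distance) has dimensions [L].
F (force) has dimensions [L M T^-2].

Left side: [L]
Right side: [L]

Both sides have the same dimensions, so the equation is dimensionally consistent.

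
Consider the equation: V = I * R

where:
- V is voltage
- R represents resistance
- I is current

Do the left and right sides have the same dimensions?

Yes

V (voltage) has dimensions [I^-1 L^2 M T^-3].
R (resistance) has dimensions [I^-2 L^2 M T^-3].
I (current) has dimensions [I].

Left side: [I^-1 L^2 M T^-3]
Right side: [I^-1 L^2 M T^-3]

Both sides have the same dimensions, so the equation is dimensionally consistent.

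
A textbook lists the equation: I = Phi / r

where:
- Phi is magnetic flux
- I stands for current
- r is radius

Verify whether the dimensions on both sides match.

No

Phi (magnetic flux) has dimensions [I^-1 L^2 M T^-2].
I (current) has dimensions [I].
r (radius) has dimensions [L].

Left side: [I]
Right side: [I^-1 L M T^-2]

The two sides have different dimensions, so the equation is NOT dimensionally consistent.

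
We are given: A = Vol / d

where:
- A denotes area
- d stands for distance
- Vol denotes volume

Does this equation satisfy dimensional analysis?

Yes

A (area) has dimensions [L^2].
d (distance) has dimensions [L].
Vol (volume) has dimensions [L^3].

Left side: [L^2]
Right side: [L^2]

Both sides have the same dimensions, so the equation is dimensionally consistent.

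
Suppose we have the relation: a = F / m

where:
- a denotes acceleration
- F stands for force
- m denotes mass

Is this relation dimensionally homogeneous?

Yes

a (acceleration) has dimensions [L T^-2].
F (force) has dimensions [L M T^-2].
m (mass) has dimensions [M].

Left side: [L T^-2]
Right side: [L T^-2]

Both sides have the same dimensions, so the equation is dimensionally consistent.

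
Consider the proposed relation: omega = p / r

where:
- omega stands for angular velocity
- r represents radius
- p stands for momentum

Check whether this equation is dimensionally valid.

No

omega (angular velocity) has dimensions [T^-1].
r (radius) has dimensions [L].
p (momentum) has dimensions [L M T^-1].

Left side: [T^-1]
Right side: [M T^-1]

The two sides have different dimensions, so the equation is NOT dimensionally consistent.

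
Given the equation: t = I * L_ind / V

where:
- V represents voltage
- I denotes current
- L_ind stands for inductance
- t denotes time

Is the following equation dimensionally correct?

Yes

V (voltage) has dimensions [I^-1 L^2 M T^-3].
I (current) has dimensions [I].
L_ind (inductance) has dimensions [I^-2 L^2 M T^-2].
t (time) has dimensions [T].

Left side: [T]
Right side: [T]

Both sides have the same dimensions, so the equation is dimensionally consistent.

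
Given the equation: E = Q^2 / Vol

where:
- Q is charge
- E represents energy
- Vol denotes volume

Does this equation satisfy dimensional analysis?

No

Q (charge) has dimensions [I T].
E (energy) has dimensions [L^2 M T^-2].
Vol (volume) has dimensions [L^3].

Left side: [L^2 M T^-2]
Right side: [I^2 L^-3 T^2]

The two sides have different dimensions, so the equation is NOT dimensionally consistent.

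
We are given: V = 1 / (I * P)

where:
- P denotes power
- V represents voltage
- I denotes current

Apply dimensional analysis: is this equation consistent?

No

P (power) has dimensions [L^2 M T^-3].
V (voltage) has dimensions [I^-1 L^2 M T^-3].
I (current) has dimensions [I].

Left side: [I^-1 L^2 M T^-3]
Right side: [I^-1 L^-2 M^-1 T^3]

The two sides have different dimensions, so the equation is NOT dimensionally consistent.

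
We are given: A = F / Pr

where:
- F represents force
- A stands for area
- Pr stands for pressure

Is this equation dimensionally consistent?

Yes

F (force) has dimensions [L M T^-2].
A (area) has dimensions [L^2].
Pr (pressure) has dimensions [L^-1 M T^-2].

Left side: [L^2]
Right side: [L^2]

Both sides have the same dimensions, so the equation is dimensionally consistent.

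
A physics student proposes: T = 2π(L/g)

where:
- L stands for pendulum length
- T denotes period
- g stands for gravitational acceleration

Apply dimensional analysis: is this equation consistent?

No

L (pendulum length) has dimensions [L].
T (period) has dimensions [T].
g (gravitational acceleration) has dimensions [L T^-2].

Left side: [T]
Right side: [T^2]

The two sides have different dimensions, so the equation is NOT dimensionally consistent.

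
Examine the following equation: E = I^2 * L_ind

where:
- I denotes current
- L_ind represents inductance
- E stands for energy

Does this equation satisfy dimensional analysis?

Yes

I (current) has dimensions [I].
L_ind (inductance) has dimensions [I^-2 L^2 M T^-2].
E (energy) has dimensions [L^2 M T^-2].

Left side: [L^2 M T^-2]
Right side: [L^2 M T^-2]

Both sides have the same dimensions, so the equation is dimensionally consistent.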